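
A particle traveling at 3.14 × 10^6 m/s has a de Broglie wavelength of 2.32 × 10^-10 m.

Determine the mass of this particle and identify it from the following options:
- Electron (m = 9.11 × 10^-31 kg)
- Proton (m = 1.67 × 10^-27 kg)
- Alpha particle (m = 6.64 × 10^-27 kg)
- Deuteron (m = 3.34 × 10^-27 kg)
The particle is an electron.

From λ = h/(mv), solve for mass:

m = h/(λv)
m = (6.626 × 10^-34 J·s) / (2.32 × 10^-10 m × 3.14 × 10^6 m/s)
m = 9.10 × 10^-31 kg

Comparing with the listed masses, this is closest to an electron.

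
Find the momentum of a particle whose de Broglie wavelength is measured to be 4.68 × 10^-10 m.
1.42 × 10^-24 kg·m/s

From the de Broglie relation λ = h/p, we solve for p:

p = h/λ
p = (6.626 × 10^-34 J·s) / (4.68 × 10^-10 m)
p = 1.42 × 10^-24 kg·m/s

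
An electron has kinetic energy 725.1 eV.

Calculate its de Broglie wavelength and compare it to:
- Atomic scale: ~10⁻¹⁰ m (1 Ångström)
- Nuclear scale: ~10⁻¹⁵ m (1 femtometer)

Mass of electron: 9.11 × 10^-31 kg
λ = 4.55 × 10^-11 m, which is between nuclear and atomic scales.

Using λ = h/√(2mKE):

KE = 725.1 eV = 1.162 × 10^-16 J

λ = h/√(2mKE)
λ = (6.626 × 10^-34 J·s) / √(2 × 9.11 × 10^-31 kg × 1.162 × 10^-16 J)
λ = 4.55 × 10^-11 m

Comparison:
- Atomic scale (10⁻¹⁰ m): λ is 0.46× this size
- Nuclear scale (10⁻¹⁵ m): λ is 4.6e+04× this size

The wavelength is between nuclear and atomic scales.

This wavelength is appropriate for probing atomic structure but too large for nuclear physics experiments.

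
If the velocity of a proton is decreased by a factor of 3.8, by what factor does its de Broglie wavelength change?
The wavelength increases by a factor of 3.8.

From λ = h/(mv), the wavelength is inversely proportional to velocity:

λ ∝ 1/v

If v → v/3.8, then λ → 3.8λ

When velocity is decreased by a factor of 3.8, the wavelength increases by a factor of 3.8.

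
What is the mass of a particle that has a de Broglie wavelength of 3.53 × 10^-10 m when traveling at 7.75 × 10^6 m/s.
2.42 × 10^-31 kg

From the de Broglie relation λ = h/(mv), we solve for m:

m = h/(λv)
m = (6.626 × 10^-34 J·s) / (3.53 × 10^-10 m × 7.75 × 10^6 m/s)
m = 2.42 × 10^-31 kg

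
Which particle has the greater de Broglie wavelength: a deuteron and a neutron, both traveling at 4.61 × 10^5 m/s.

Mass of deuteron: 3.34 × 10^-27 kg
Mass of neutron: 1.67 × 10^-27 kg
The neutron has the longer wavelength.

Using λ = h/(mv), since both particles have the same velocity, the wavelength depends only on mass.

For deuteron: λ₁ = h/(m₁v) = 4.30 × 10^-13 m
For neutron: λ₂ = h/(m₂v) = 8.61 × 10^-13 m

Since λ ∝ 1/m at constant velocity, the lighter particle has the longer wavelength.

The neutron has the longer de Broglie wavelength.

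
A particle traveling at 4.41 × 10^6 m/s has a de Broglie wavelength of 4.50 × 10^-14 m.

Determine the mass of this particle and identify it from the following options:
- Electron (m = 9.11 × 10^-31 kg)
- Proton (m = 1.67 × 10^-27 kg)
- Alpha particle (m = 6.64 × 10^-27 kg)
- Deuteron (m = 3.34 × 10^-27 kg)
The particle is a deuteron.

From λ = h/(mv), solve for mass:

m = h/(λv)
m = (6.626 × 10^-34 J·s) / (4.50 × 10^-14 m × 4.41 × 10^6 m/s)
m = 3.34 × 10^-27 kg

Comparing with the listed masses, this is closest to a deuteron.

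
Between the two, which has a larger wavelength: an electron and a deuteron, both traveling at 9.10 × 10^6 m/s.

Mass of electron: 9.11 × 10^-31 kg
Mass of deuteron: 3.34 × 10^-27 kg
The electron has the longer wavelength.

Using λ = h/(mv), since both particles have the same velocity, the wavelength depends only on mass.

For electron: λ₁ = h/(m₁v) = 7.99 × 10^-11 m
For deuteron: λ₂ = h/(m₂v) = 2.18 × 10^-14 m

Since λ ∝ 1/m at constant velocity, the lighter particle has the longer wavelength.

The electron has the longer de Broglie wavelength.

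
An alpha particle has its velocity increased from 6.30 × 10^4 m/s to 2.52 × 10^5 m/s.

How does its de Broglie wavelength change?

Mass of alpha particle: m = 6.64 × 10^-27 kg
The wavelength decreases by a factor of 4.

Using λ = h/(mv):

Initial wavelength: λ₁ = h/(mv₁) = 1.58 × 10^-12 m
Final wavelength: λ₂ = h/(mv₂) = 3.96 × 10^-13 m

Since λ ∝ 1/v, when velocity increases by a factor of 4, the wavelength decreases by a factor of 4.

λ₂/λ₁ = v₁/v₂ = 1/4

The wavelength decreases by a factor of 4.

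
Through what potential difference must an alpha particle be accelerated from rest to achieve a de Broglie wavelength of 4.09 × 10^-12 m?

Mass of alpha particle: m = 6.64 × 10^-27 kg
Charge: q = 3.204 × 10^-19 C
6.17 V

From λ = h/√(2mqV), we solve for V:

λ² = h²/(2mqV)
V = h²/(2mqλ²)
V = (6.626 × 10^-34 J·s)² / (2 × 6.64 × 10^-27 kg × 3.204 × 10^-19 C × (4.09 × 10^-12 m)²)
V = 6.17 V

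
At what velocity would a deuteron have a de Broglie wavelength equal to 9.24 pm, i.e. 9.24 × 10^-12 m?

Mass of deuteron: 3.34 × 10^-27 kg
2.15 × 10^4 m/s

From λ = h/(mv), solve for v:

v = h/(mλ)
v = (6.626 × 10^-34 J·s) / (3.34 × 10^-27 kg × 9.24 × 10^-12 m)
v = 2.15 × 10^4 m/s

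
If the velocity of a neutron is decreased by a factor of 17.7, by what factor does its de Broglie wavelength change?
The wavelength increases by a factor of 17.7.

From λ = h/(mv), the wavelength is inversely proportional to velocity:

λ ∝ 1/v

If v → v/17.7, then λ → 17.7λ

When velocity is decreased by a factor of 17.7, the wavelength increases by a factor of 17.7.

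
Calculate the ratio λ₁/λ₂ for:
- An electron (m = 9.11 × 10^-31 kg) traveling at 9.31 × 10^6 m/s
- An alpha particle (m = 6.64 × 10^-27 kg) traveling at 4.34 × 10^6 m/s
λ₁/λ₂ = 3.40 × 10^3

Using λ = h/(mv):

λ₁ = h/(m₁v₁) = 7.81 × 10^-11 m
λ₂ = h/(m₂v₂) = 2.30 × 10^-14 m

Ratio λ₁/λ₂ = (m₂v₂)/(m₁v₁)
         = (6.64 × 10^-27 kg × 4.34 × 10^6 m/s) / (9.11 × 10^-31 kg × 9.31 × 10^6 m/s)
         = 3.40 × 10^3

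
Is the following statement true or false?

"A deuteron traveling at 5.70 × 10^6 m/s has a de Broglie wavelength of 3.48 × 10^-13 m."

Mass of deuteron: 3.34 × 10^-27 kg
False

The claim is incorrect.

Using λ = h/(mv):
λ = (6.626 × 10^-34 J·s) / (3.34 × 10^-27 kg × 5.70 × 10^6 m/s)
λ = 3.48 × 10^-14 m

The actual wavelength differs from the claimed 3.48 × 10^-13 m.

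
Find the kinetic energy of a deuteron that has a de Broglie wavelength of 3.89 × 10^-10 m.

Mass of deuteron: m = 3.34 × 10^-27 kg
4.34 × 10^-22 J (or 2.71 × 10^-3 eV)

From λ = h/√(2mKE), we solve for KE:

λ² = h²/(2mKE)
KE = h²/(2mλ²)
KE = (6.626 × 10^-34 J·s)² / (2 × 3.34 × 10^-27 kg × (3.89 × 10^-10 m)²)
KE = 4.34 × 10^-22 J
KE = 2.71 × 10^-3 eV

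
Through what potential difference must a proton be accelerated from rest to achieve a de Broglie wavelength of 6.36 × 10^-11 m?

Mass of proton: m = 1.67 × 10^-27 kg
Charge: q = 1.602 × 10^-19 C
2.03 × 10^-1 V

From λ = h/√(2mqV), we solve for V:

λ² = h²/(2mqV)
V = h²/(2mqλ²)
V = (6.626 × 10^-34 J·s)² / (2 × 1.67 × 10^-27 kg × 1.602 × 10^-19 C × (6.36 × 10^-11 m)²)
V = 2.03 × 10^-1 V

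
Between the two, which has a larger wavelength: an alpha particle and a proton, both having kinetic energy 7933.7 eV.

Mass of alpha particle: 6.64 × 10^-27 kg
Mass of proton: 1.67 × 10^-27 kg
The proton has the longer wavelength.

Using λ = h/√(2mKE):

For alpha particle: λ₁ = h/√(2m₁KE) = 1.61 × 10^-13 m
For proton: λ₂ = h/√(2m₂KE) = 3.22 × 10^-13 m

Since λ ∝ 1/√m at constant kinetic energy, the lighter particle has the longer wavelength.

The proton has the longer de Broglie wavelength.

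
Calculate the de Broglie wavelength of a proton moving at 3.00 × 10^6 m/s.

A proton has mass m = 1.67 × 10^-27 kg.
1.32 × 10^-13 m

Using the de Broglie relation λ = h/(mv):

λ = h/(mv)
λ = (6.626 × 10^-34 J·s) / (1.67 × 10^-27 kg × 3.00 × 10^6 m/s)
λ = 1.32 × 10^-13 m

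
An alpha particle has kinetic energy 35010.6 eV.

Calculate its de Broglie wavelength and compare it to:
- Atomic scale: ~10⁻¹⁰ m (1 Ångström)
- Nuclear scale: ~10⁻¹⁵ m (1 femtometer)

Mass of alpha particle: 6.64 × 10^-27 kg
λ = 7.68 × 10^-14 m, which is between nuclear and atomic scales.

Using λ = h/√(2mKE):

KE = 35010.6 eV = 5.609 × 10^-15 J

λ = h/√(2mKE)
λ = (6.626 × 10^-34 J·s) / √(2 × 6.64 × 10^-27 kg × 5.609 × 10^-15 J)
λ = 7.68 × 10^-14 m

Comparison:
- Atomic scale (10⁻¹⁰ m): λ is 0.00077× this size
- Nuclear scale (10⁻¹⁵ m): λ is 77× this size

The wavelength is between nuclear and atomic scales.

This wavelength is appropriate for probing atomic structure but too large for nuclear physics experiments.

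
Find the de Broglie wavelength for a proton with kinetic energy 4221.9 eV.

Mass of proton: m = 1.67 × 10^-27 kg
4.41 × 10^-13 m

Using λ = h/√(2mKE):

First convert KE to Joules: KE = 4221.9 eV = 6.764 × 10^-16 J

λ = h/√(2mKE)
λ = (6.626 × 10^-34 J·s) / √(2 × 1.67 × 10^-27 kg × 6.764 × 10^-16 J)
λ = 4.41 × 10^-13 m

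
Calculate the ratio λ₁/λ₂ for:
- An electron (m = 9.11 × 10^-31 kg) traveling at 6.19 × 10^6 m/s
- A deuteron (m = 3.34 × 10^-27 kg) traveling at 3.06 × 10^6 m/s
λ₁/λ₂ = 1.81 × 10^3

Using λ = h/(mv):

λ₁ = h/(m₁v₁) = 1.18 × 10^-10 m
λ₂ = h/(m₂v₂) = 6.48 × 10^-14 m

Ratio λ₁/λ₂ = (m₂v₂)/(m₁v₁)
         = (3.34 × 10^-27 kg × 3.06 × 10^6 m/s) / (9.11 × 10^-31 kg × 6.19 × 10^6 m/s)
         = 1.81 × 10^3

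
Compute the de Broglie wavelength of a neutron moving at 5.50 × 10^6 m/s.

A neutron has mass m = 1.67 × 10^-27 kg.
7.21 × 10^-14 m

Using the de Broglie relation λ = h/(mv):

λ = h/(mv)
λ = (6.626 × 10^-34 J·s) / (1.67 × 10^-27 kg × 5.50 × 10^6 m/s)
λ = 7.21 × 10^-14 m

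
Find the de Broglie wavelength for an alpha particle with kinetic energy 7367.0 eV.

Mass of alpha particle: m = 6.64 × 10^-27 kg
1.67 × 10^-13 m

Using λ = h/√(2mKE):

First convert KE to Joules: KE = 7367.0 eV = 1.180 × 10^-15 J

λ = h/√(2mKE)
λ = (6.626 × 10^-34 J·s) / √(2 × 6.64 × 10^-27 kg × 1.180 × 10^-15 J)
λ = 1.67 × 10^-13 m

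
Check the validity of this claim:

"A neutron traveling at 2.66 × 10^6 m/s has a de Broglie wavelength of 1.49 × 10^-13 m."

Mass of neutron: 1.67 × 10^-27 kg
True

The claim is correct.

Using λ = h/(mv):
λ = (6.626 × 10^-34 J·s) / (1.67 × 10^-27 kg × 2.66 × 10^6 m/s)
λ = 1.49 × 10^-13 m

This matches the claimed value.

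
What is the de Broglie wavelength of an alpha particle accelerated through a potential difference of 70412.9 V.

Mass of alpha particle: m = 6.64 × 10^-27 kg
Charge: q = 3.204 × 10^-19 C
3.83 × 10^-14 m

When a particle is accelerated through voltage V, it gains kinetic energy KE = qV.

The de Broglie wavelength is then λ = h/√(2mqV):

λ = h/√(2mqV)
λ = (6.626 × 10^-34 J·s) / √(2 × 6.64 × 10^-27 kg × 3.204 × 10^-19 C × 70412.9 V)
λ = 3.83 × 10^-14 m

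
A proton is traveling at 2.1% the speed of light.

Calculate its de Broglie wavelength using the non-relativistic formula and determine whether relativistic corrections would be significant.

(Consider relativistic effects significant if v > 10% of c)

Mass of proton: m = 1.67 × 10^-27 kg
No, relativistic corrections are not needed.

Using the non-relativistic de Broglie formula λ = h/(mv):

v = 2.1% × c = 6.296 × 10^6 m/s

λ = h/(mv)
λ = (6.626 × 10^-34 J·s) / (1.67 × 10^-27 kg × 6.296 × 10^6 m/s)
λ = 6.30 × 10^-14 m

Since v = 2.1% of c < 10% of c, relativistic corrections are NOT significant and this non-relativistic result is a good approximation.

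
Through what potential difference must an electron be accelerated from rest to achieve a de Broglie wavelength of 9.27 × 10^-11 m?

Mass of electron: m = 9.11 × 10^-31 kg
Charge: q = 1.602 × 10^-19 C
175 V

From λ = h/√(2mqV), we solve for V:

λ² = h²/(2mqV)
V = h²/(2mqλ²)
V = (6.626 × 10^-34 J·s)² / (2 × 9.11 × 10^-31 kg × 1.602 × 10^-19 C × (9.27 × 10^-11 m)²)
V = 175 V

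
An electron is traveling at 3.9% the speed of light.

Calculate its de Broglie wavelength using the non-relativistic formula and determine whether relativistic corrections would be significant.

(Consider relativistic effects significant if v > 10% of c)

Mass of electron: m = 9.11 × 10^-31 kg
No, relativistic corrections are not needed.

Using the non-relativistic de Broglie formula λ = h/(mv):

v = 3.9% × c = 1.169 × 10^7 m/s

λ = h/(mv)
λ = (6.626 × 10^-34 J·s) / (9.11 × 10^-31 kg × 1.169 × 10^7 m/s)
λ = 6.22 × 10^-11 m

Since v = 3.9% of c < 10% of c, relativistic corrections are NOT significant and this non-relativistic result is a good approximation.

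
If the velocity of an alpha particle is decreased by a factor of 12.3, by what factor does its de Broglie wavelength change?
The wavelength increases by a factor of 12.3.

From λ = h/(mv), the wavelength is inversely proportional to velocity:

λ ∝ 1/v

If v → v/12.3, then λ → 12.3λ

When velocity is decreased by a factor of 12.3, the wavelength increases by a factor of 12.3.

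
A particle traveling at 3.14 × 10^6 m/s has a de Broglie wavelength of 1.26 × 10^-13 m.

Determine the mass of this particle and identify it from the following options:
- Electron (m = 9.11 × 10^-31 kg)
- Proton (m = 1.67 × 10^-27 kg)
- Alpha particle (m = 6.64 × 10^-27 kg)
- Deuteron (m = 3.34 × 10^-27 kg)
The particle is a proton.

From λ = h/(mv), solve for mass:

m = h/(λv)
m = (6.626 × 10^-34 J·s) / (1.26 × 10^-13 m × 3.14 × 10^6 m/s)
m = 1.67 × 10^-27 kg

Comparing with the listed masses, this is closest to a proton.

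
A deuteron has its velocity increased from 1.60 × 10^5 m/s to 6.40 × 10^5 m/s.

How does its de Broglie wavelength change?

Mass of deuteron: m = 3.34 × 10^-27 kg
The wavelength decreases by a factor of 4.

Using λ = h/(mv):

Initial wavelength: λ₁ = h/(mv₁) = 1.24 × 10^-12 m
Final wavelength: λ₂ = h/(mv₂) = 3.10 × 10^-13 m

Since λ ∝ 1/v, when velocity increases by a factor of 4, the wavelength decreases by a factor of 4.

λ₂/λ₁ = v₁/v₂ = 1/4

The wavelength decreases by a factor of 4.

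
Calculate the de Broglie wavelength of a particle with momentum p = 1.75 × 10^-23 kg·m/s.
3.79 × 10^-11 m

Using the de Broglie relation λ = h/p:

λ = h/p
λ = (6.626 × 10^-34 J·s) / (1.75 × 10^-23 kg·m/s)
λ = 3.79 × 10^-11 m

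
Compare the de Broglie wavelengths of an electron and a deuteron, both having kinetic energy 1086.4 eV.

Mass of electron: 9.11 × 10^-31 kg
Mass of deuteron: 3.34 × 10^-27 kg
The electron has the longer wavelength.

Using λ = h/√(2mKE):

For electron: λ₁ = h/√(2m₁KE) = 3.72 × 10^-11 m
For deuteron: λ₂ = h/√(2m₂KE) = 6.14 × 10^-13 m

Since λ ∝ 1/√m at constant kinetic energy, the lighter particle has the longer wavelength.

The electron has the longer de Broglie wavelength.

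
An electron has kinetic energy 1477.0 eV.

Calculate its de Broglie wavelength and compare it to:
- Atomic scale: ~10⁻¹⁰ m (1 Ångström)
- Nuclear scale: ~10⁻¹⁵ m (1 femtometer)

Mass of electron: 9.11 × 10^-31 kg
λ = 3.19 × 10^-11 m, which is between nuclear and atomic scales.

Using λ = h/√(2mKE):

KE = 1477.0 eV = 2.366 × 10^-16 J

λ = h/√(2mKE)
λ = (6.626 × 10^-34 J·s) / √(2 × 9.11 × 10^-31 kg × 2.366 × 10^-16 J)
λ = 3.19 × 10^-11 m

Comparison:
- Atomic scale (10⁻¹⁰ m): λ is 0.32× this size
- Nuclear scale (10⁻¹⁵ m): λ is 3.2e+04× this size

The wavelength is between nuclear and atomic scales.

This wavelength is appropriate for probing atomic structure but too large for nuclear physics experiments.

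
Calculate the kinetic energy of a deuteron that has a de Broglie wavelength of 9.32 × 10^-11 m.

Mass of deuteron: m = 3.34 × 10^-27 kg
7.57 × 10^-21 J (or 0.0472 eV)

From λ = h/√(2mKE), we solve for KE:

λ² = h²/(2mKE)
KE = h²/(2mλ²)
KE = (6.626 × 10^-34 J·s)² / (2 × 3.34 × 10^-27 kg × (9.32 × 10^-11 m)²)
KE = 7.57 × 10^-21 J
KE = 0.0472 eV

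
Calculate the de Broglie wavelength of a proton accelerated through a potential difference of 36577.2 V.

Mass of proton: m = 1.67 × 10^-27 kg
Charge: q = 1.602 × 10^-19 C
1.50 × 10^-13 m

When a particle is accelerated through voltage V, it gains kinetic energy KE = qV.

The de Broglie wavelength is then λ = h/√(2mqV):

λ = h/√(2mqV)
λ = (6.626 × 10^-34 J·s) / √(2 × 1.67 × 10^-27 kg × 1.602 × 10^-19 C × 36577.2 V)
λ = 1.50 × 10^-13 m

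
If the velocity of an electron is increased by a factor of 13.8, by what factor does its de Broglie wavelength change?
The wavelength decreases by a factor of 13.8.

From λ = h/(mv), the wavelength is inversely proportional to velocity:

λ ∝ 1/v

If v → 13.8v, then λ → λ/13.8

When velocity is increased by a factor of 13.8, the wavelength decreases by a factor of 13.8.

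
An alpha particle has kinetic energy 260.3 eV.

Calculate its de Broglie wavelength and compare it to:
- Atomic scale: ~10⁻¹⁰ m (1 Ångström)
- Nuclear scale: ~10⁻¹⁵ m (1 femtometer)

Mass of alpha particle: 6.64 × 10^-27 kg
λ = 8.90 × 10^-13 m, which is between nuclear and atomic scales.

Using λ = h/√(2mKE):

KE = 260.3 eV = 4.170 × 10^-17 J

λ = h/√(2mKE)
λ = (6.626 × 10^-34 J·s) / √(2 × 6.64 × 10^-27 kg × 4.170 × 10^-17 J)
λ = 8.90 × 10^-13 m

Comparison:
- Atomic scale (10⁻¹⁰ m): λ is 0.0089× this size
- Nuclear scale (10⁻¹⁵ m): λ is 8.9e+02× this size

The wavelength is between nuclear and atomic scales.

This wavelength is appropriate for probing atomic structure but too large for nuclear physics experiments.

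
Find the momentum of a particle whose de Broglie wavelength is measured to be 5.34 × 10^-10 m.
1.24 × 10^-24 kg·m/s

From the de Broglie relation λ = h/p, we solve for p:

p = h/λ
p = (6.626 × 10^-34 J·s) / (5.34 × 10^-10 m)
p = 1.24 × 10^-24 kg·m/s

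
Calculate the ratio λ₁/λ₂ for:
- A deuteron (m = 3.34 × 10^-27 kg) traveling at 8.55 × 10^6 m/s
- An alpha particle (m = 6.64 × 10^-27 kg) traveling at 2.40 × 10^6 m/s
λ₁/λ₂ = 0.558

Using λ = h/(mv):

λ₁ = h/(m₁v₁) = 2.32 × 10^-14 m
λ₂ = h/(m₂v₂) = 4.16 × 10^-14 m

Ratio λ₁/λ₂ = (m₂v₂)/(m₁v₁)
         = (6.64 × 10^-27 kg × 2.40 × 10^6 m/s) / (3.34 × 10^-27 kg × 8.55 × 10^6 m/s)
         = 0.558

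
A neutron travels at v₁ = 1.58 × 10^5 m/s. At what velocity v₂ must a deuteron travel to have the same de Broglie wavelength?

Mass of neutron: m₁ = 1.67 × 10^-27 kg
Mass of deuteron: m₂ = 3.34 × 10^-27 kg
v₂ = 7.90 × 10^4 m/s

For equal de Broglie wavelengths: λ₁ = λ₂

h/(m₁v₁) = h/(m₂v₂)
m₁v₁ = m₂v₂
v₂ = v₁ · (m₁/m₂)

v₂ = 1.58 × 10^5 m/s × (1.67 × 10^-27 kg / 3.34 × 10^-27 kg)
v₂ = 7.90 × 10^4 m/s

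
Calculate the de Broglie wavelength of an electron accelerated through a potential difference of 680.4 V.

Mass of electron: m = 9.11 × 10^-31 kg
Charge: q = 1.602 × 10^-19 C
4.70 × 10^-11 m

When a particle is accelerated through voltage V, it gains kinetic energy KE = qV.

The de Broglie wavelength is then λ = h/√(2mqV):

λ = h/√(2mqV)
λ = (6.626 × 10^-34 J·s) / √(2 × 9.11 × 10^-31 kg × 1.602 × 10^-19 C × 680.4 V)
λ = 4.70 × 10^-11 m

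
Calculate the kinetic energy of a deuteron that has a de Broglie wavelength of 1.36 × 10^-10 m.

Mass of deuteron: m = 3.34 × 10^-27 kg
3.55 × 10^-21 J (or 0.0222 eV)

From λ = h/√(2mKE), we solve for KE:

λ² = h²/(2mKE)
KE = h²/(2mλ²)
KE = (6.626 × 10^-34 J·s)² / (2 × 3.34 × 10^-27 kg × (1.36 × 10^-10 m)²)
KE = 3.55 × 10^-21 J
KE = 0.0222 eV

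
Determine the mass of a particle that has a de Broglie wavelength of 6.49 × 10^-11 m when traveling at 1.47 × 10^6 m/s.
6.95 × 10^-30 kg

From the de Broglie relation λ = h/(mv), we solve for m:

m = h/(λv)
m = (6.626 × 10^-34 J·s) / (6.49 × 10^-11 m × 1.47 × 10^6 m/s)
m = 6.95 × 10^-30 kg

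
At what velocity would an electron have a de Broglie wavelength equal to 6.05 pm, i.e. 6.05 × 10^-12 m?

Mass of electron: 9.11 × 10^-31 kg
1.20 × 10^8 m/s

From λ = h/(mv), solve for v:

v = h/(mλ)
v = (6.626 × 10^-34 J·s) / (9.11 × 10^-31 kg × 6.05 × 10^-12 m)
v = 1.20 × 10^8 m/s

Note: This velocity is 40.1% of the speed of light, so relativistic corrections would be needed for a more accurate calculation.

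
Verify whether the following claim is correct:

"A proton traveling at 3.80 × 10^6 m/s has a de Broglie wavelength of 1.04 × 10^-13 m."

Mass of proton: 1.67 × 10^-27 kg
True

The claim is correct.

Using λ = h/(mv):
λ = (6.626 × 10^-34 J·s) / (1.67 × 10^-27 kg × 3.80 × 10^6 m/s)
λ = 1.04 × 10^-13 m

This matches the claimed value.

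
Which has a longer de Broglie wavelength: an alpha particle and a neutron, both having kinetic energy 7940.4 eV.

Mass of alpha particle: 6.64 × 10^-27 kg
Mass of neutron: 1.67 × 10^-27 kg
The neutron has the longer wavelength.

Using λ = h/√(2mKE):

For alpha particle: λ₁ = h/√(2m₁KE) = 1.61 × 10^-13 m
For neutron: λ₂ = h/√(2m₂KE) = 3.21 × 10^-13 m

Since λ ∝ 1/√m at constant kinetic energy, the lighter particle has the longer wavelength.

The neutron has the longer de Broglie wavelength.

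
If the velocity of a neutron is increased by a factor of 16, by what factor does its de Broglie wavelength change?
The wavelength decreases by a factor of 16.

From λ = h/(mv), the wavelength is inversely proportional to velocity:

λ ∝ 1/v

If v → 16v, then λ → λ/16

When velocity is increased by a factor of 16, the wavelength decreases by a factor of 16.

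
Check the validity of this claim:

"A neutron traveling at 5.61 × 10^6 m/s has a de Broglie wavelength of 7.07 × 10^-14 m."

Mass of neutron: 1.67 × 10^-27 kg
True

The claim is correct.

Using λ = h/(mv):
λ = (6.626 × 10^-34 J·s) / (1.67 × 10^-27 kg × 5.61 × 10^6 m/s)
λ = 7.07 × 10^-14 m

This matches the claimed value.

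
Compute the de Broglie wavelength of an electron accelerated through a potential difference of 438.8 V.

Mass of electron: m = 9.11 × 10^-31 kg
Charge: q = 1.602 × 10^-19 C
5.85 × 10^-11 m

When a particle is accelerated through voltage V, it gains kinetic energy KE = qV.

The de Broglie wavelength is then λ = h/√(2mqV):

λ = h/√(2mqV)
λ = (6.626 × 10^-34 J·s) / √(2 × 9.11 × 10^-31 kg × 1.602 × 10^-19 C × 438.8 V)
λ = 5.85 × 10^-11 m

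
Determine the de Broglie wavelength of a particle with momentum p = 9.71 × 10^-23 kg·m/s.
6.82 × 10^-12 m

Using the de Broglie relation λ = h/p:

λ = h/p
λ = (6.626 × 10^-34 J·s) / (9.71 × 10^-23 kg·m/s)
λ = 6.82 × 10^-12 m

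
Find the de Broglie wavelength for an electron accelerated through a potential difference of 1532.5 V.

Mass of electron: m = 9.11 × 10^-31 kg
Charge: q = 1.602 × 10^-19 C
3.13 × 10^-11 m

When a particle is accelerated through voltage V, it gains kinetic energy KE = qV.

The de Broglie wavelength is then λ = h/√(2mqV):

λ = h/√(2mqV)
λ = (6.626 × 10^-34 J·s) / √(2 × 9.11 × 10^-31 kg × 1.602 × 10^-19 C × 1532.5 V)
λ = 3.13 × 10^-11 m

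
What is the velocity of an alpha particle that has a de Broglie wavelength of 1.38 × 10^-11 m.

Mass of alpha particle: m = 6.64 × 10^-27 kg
7.23 × 10^3 m/s

From the de Broglie relation λ = h/(mv), we solve for v:

v = h/(mλ)
v = (6.626 × 10^-34 J·s) / (6.64 × 10^-27 kg × 1.38 × 10^-11 m)
v = 7.23 × 10^3 m/s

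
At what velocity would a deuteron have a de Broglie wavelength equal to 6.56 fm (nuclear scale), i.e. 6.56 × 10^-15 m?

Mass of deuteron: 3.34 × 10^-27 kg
3.02 × 10^7 m/s

From λ = h/(mv), solve for v:

v = h/(mλ)
v = (6.626 × 10^-34 J·s) / (3.34 × 10^-27 kg × 6.56 × 10^-15 m)
v = 3.02 × 10^7 m/s

Note: This velocity is 10.1% of the speed of light, so relativistic corrections would be needed for a more accurate calculation.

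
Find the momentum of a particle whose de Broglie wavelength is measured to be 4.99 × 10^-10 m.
1.33 × 10^-24 kg·m/s

From the de Broglie relation λ = h/p, we solve for p:

p = h/λ
p = (6.626 × 10^-34 J·s) / (4.99 × 10^-10 m)
p = 1.33 × 10^-24 kg·m/s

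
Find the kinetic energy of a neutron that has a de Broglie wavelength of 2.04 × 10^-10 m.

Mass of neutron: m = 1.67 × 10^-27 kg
3.16 × 10^-21 J (or 0.0197 eV)

From λ = h/√(2mKE), we solve for KE:

λ² = h²/(2mKE)
KE = h²/(2mλ²)
KE = (6.626 × 10^-34 J·s)² / (2 × 1.67 × 10^-27 kg × (2.04 × 10^-10 m)²)
KE = 3.16 × 10^-21 J
KE = 0.0197 eV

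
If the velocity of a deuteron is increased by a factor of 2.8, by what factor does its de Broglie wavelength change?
The wavelength decreases by a factor of 2.8.

From λ = h/(mv), the wavelength is inversely proportional to velocity:

λ ∝ 1/v

If v → 2.8v, then λ → λ/2.8

When velocity is increased by a factor of 2.8, the wavelength decreases by a factor of 2.8.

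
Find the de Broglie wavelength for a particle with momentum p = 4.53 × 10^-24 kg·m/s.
1.46 × 10^-10 m

Using the de Broglie relation λ = h/p:

λ = h/p
λ = (6.626 × 10^-34 J·s) / (4.53 × 10^-24 kg·m/s)
λ = 1.46 × 10^-10 m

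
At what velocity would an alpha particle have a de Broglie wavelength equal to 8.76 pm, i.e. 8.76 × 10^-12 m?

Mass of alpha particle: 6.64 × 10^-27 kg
1.14 × 10^4 m/s

From λ = h/(mv), solve for v:

v = h/(mλ)
v = (6.626 × 10^-34 J·s) / (6.64 × 10^-27 kg × 8.76 × 10^-12 m)
v = 1.14 × 10^4 m/s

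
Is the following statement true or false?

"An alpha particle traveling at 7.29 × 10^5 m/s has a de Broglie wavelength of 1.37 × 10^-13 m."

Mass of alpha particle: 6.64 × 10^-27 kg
True

The claim is correct.

Using λ = h/(mv):
λ = (6.626 × 10^-34 J·s) / (6.64 × 10^-27 kg × 7.29 × 10^5 m/s)
λ = 1.37 × 10^-13 m

This matches the claimed value.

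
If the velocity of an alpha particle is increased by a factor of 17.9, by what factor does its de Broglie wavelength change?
The wavelength decreases by a factor of 17.9.

From λ = h/(mv), the wavelength is inversely proportional to velocity:

λ ∝ 1/v

If v → 17.9v, then λ → λ/17.9

When velocity is increased by a factor of 17.9, the wavelength decreases by a factor of 17.9.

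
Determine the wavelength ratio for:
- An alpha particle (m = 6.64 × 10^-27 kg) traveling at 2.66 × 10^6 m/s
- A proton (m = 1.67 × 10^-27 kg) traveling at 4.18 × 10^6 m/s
λ₁/λ₂ = 0.395

Using λ = h/(mv):

λ₁ = h/(m₁v₁) = 3.75 × 10^-14 m
λ₂ = h/(m₂v₂) = 9.49 × 10^-14 m

Ratio λ₁/λ₂ = (m₂v₂)/(m₁v₁)
         = (1.67 × 10^-27 kg × 4.18 × 10^6 m/s) / (6.64 × 10^-27 kg × 2.66 × 10^6 m/s)
         = 0.395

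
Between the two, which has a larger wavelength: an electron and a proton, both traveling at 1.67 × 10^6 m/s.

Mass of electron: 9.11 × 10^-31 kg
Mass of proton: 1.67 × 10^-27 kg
The electron has the longer wavelength.

Using λ = h/(mv), since both particles have the same velocity, the wavelength depends only on mass.

For electron: λ₁ = h/(m₁v) = 4.36 × 10^-10 m
For proton: λ₂ = h/(m₂v) = 2.38 × 10^-13 m

Since λ ∝ 1/m at constant velocity, the lighter particle has the longer wavelength.

The electron has the longer de Broglie wavelength.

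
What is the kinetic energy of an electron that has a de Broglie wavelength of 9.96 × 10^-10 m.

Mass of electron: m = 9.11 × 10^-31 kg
2.43 × 10^-19 J (or 1.52 eV)

From λ = h/√(2mKE), we solve for KE:

λ² = h²/(2mKE)
KE = h²/(2mλ²)
KE = (6.626 × 10^-34 J·s)² / (2 × 9.11 × 10^-31 kg × (9.96 × 10^-10 m)²)
KE = 2.43 × 10^-19 J
KE = 1.52 eV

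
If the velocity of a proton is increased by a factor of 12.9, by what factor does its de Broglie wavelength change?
The wavelength decreases by a factor of 12.9.

From λ = h/(mv), the wavelength is inversely proportional to velocity:

λ ∝ 1/v

If v → 12.9v, then λ → λ/12.9

When velocity is increased by a factor of 12.9, the wavelength decreases by a factor of 12.9.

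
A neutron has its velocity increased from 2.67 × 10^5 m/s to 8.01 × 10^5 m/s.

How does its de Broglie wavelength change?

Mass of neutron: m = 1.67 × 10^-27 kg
The wavelength decreases by a factor of 3.

Using λ = h/(mv):

Initial wavelength: λ₁ = h/(mv₁) = 1.49 × 10^-12 m
Final wavelength: λ₂ = h/(mv₂) = 4.95 × 10^-13 m

Since λ ∝ 1/v, when velocity increases by a factor of 3, the wavelength decreases by a factor of 3.

λ₂/λ₁ = v₁/v₂ = 1/3

The wavelength decreases by a factor of 3.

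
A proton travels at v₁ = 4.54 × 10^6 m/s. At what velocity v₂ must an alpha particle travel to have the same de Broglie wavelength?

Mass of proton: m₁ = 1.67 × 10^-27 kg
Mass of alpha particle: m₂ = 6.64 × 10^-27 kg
v₂ = 1.14 × 10^6 m/s

For equal de Broglie wavelengths: λ₁ = λ₂

h/(m₁v₁) = h/(m₂v₂)
m₁v₁ = m₂v₂
v₂ = v₁ · (m₁/m₂)

v₂ = 4.54 × 10^6 m/s × (1.67 × 10^-27 kg / 6.64 × 10^-27 kg)
v₂ = 1.14 × 10^6 m/s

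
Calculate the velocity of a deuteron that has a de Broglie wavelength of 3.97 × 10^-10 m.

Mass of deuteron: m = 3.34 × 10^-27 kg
5.00 × 10^2 m/s

From the de Broglie relation λ = h/(mv), we solve for v:

v = h/(mλ)
v = (6.626 × 10^-34 J·s) / (3.34 × 10^-27 kg × 3.97 × 10^-10 m)
v = 5.00 × 10^2 m/s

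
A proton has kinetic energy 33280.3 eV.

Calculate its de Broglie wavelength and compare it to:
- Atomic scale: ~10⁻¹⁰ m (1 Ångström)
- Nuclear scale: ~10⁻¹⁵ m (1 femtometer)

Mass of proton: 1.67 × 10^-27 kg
λ = 1.57 × 10^-13 m, which is between nuclear and atomic scales.

Using λ = h/√(2mKE):

KE = 33280.3 eV = 5.332 × 10^-15 J

λ = h/√(2mKE)
λ = (6.626 × 10^-34 J·s) / √(2 × 1.67 × 10^-27 kg × 5.332 × 10^-15 J)
λ = 1.57 × 10^-13 m

Comparison:
- Atomic scale (10⁻¹⁰ m): λ is 0.0016× this size
- Nuclear scale (10⁻¹⁵ m): λ is 1.6e+02× this size

The wavelength is between nuclear and atomic scales.

This wavelength is appropriate for probing atomic structure but too large for nuclear physics experiments.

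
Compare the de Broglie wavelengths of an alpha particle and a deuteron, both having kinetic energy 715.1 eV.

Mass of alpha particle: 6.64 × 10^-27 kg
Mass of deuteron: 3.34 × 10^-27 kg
The deuteron has the longer wavelength.

Using λ = h/√(2mKE):

For alpha particle: λ₁ = h/√(2m₁KE) = 5.37 × 10^-13 m
For deuteron: λ₂ = h/√(2m₂KE) = 7.57 × 10^-13 m

Since λ ∝ 1/√m at constant kinetic energy, the lighter particle has the longer wavelength.

The deuteron has the longer de Broglie wavelength.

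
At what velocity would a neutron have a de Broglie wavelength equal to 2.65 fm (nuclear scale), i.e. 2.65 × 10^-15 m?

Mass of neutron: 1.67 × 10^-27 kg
1.50 × 10^8 m/s

From λ = h/(mv), solve for v:

v = h/(mλ)
v = (6.626 × 10^-34 J·s) / (1.67 × 10^-27 kg × 2.65 × 10^-15 m)
v = 1.50 × 10^8 m/s

Note: This velocity is 49.9% of the speed of light, so relativistic corrections would be needed for a more accurate calculation.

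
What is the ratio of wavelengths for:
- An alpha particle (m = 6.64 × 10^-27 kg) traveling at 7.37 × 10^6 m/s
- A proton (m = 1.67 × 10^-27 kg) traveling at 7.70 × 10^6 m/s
λ₁/λ₂ = 0.263

Using λ = h/(mv):

λ₁ = h/(m₁v₁) = 1.35 × 10^-14 m
λ₂ = h/(m₂v₂) = 5.15 × 10^-14 m

Ratio λ₁/λ₂ = (m₂v₂)/(m₁v₁)
         = (1.67 × 10^-27 kg × 7.70 × 10^6 m/s) / (6.64 × 10^-27 kg × 7.37 × 10^6 m/s)
         = 0.263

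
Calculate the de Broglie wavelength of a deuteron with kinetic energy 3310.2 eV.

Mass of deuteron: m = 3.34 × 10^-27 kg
3.52 × 10^-13 m

Using λ = h/√(2mKE):

First convert KE to Joules: KE = 3310.2 eV = 5.304 × 10^-16 J

λ = h/√(2mKE)
λ = (6.626 × 10^-34 J·s) / √(2 × 3.34 × 10^-27 kg × 5.304 × 10^-16 J)
λ = 3.52 × 10^-13 m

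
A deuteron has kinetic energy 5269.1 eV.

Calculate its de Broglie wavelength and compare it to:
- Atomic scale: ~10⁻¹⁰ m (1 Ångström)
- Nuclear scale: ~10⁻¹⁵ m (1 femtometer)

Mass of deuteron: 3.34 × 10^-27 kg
λ = 2.79 × 10^-13 m, which is between nuclear and atomic scales.

Using λ = h/√(2mKE):

KE = 5269.1 eV = 8.442 × 10^-16 J

λ = h/√(2mKE)
λ = (6.626 × 10^-34 J·s) / √(2 × 3.34 × 10^-27 kg × 8.442 × 10^-16 J)
λ = 2.79 × 10^-13 m

Comparison:
- Atomic scale (10⁻¹⁰ m): λ is 0.0028× this size
- Nuclear scale (10⁻¹⁵ m): λ is 2.8e+02× this size

The wavelength is between nuclear and atomic scales.

This wavelength is appropriate for probing atomic structure but too large for nuclear physics experiments.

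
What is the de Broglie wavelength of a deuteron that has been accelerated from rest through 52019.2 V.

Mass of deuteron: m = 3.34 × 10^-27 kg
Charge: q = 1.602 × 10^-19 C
8.88 × 10^-14 m

When a particle is accelerated through voltage V, it gains kinetic energy KE = qV.

The de Broglie wavelength is then λ = h/√(2mqV):

λ = h/√(2mqV)
λ = (6.626 × 10^-34 J·s) / √(2 × 3.34 × 10^-27 kg × 1.602 × 10^-19 C × 52019.2 V)
λ = 8.88 × 10^-14 m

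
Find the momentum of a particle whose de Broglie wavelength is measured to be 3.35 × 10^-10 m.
1.98 × 10^-24 kg·m/s

From the de Broglie relation λ = h/p, we solve for p:

p = h/λ
p = (6.626 × 10^-34 J·s) / (3.35 × 10^-10 m)
p = 1.98 × 10^-24 kg·m/s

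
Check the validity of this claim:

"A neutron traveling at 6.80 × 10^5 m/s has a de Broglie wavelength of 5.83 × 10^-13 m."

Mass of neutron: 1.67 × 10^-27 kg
True

The claim is correct.

Using λ = h/(mv):
λ = (6.626 × 10^-34 J·s) / (1.67 × 10^-27 kg × 6.80 × 10^5 m/s)
λ = 5.83 × 10^-13 m

This matches the claimed value.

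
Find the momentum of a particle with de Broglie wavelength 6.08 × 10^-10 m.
1.09 × 10^-24 kg·m/s

From the de Broglie relation λ = h/p, we solve for p:

p = h/λ
p = (6.626 × 10^-34 J·s) / (6.08 × 10^-10 m)
p = 1.09 × 10^-24 kg·m/s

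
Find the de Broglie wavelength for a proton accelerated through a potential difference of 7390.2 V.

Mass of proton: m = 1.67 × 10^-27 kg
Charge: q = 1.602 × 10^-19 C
3.33 × 10^-13 m

When a particle is accelerated through voltage V, it gains kinetic energy KE = qV.

The de Broglie wavelength is then λ = h/√(2mqV):

λ = h/√(2mqV)
λ = (6.626 × 10^-34 J·s) / √(2 × 1.67 × 10^-27 kg × 1.602 × 10^-19 C × 7390.2 V)
λ = 3.33 × 10^-13 m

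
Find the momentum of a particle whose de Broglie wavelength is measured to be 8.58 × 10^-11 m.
7.72 × 10^-24 kg·m/s

From the de Broglie relation λ = h/p, we solve for p:

p = h/λ
p = (6.626 × 10^-34 J·s) / (8.58 × 10^-11 m)
p = 7.72 × 10^-24 kg·m/s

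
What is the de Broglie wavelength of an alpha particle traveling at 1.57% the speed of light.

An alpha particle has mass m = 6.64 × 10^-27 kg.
2.12 × 10^-14 m

Using the de Broglie relation λ = h/(mv):

v = 1.57% × c = 4.707 × 10^6 m/s

λ = h/(mv)
λ = (6.626 × 10^-34 J·s) / (6.64 × 10^-27 kg × 4.707 × 10^6 m/s)
λ = 2.12 × 10^-14 m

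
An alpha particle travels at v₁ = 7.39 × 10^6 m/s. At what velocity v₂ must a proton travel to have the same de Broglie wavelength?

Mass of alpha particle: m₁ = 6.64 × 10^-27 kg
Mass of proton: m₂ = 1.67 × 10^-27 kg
v₂ = 2.94 × 10^7 m/s

For equal de Broglie wavelengths: λ₁ = λ₂

h/(m₁v₁) = h/(m₂v₂)
m₁v₁ = m₂v₂
v₂ = v₁ · (m₁/m₂)

v₂ = 7.39 × 10^6 m/s × (6.64 × 10^-27 kg / 1.67 × 10^-27 kg)
v₂ = 2.94 × 10^7 m/s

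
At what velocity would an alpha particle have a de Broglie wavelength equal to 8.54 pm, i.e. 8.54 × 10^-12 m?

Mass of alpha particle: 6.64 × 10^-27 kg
1.17 × 10^4 m/s

From λ = h/(mv), solve for v:

v = h/(mλ)
v = (6.626 × 10^-34 J·s) / (6.64 × 10^-27 kg × 8.54 × 10^-12 m)
v = 1.17 × 10^4 m/s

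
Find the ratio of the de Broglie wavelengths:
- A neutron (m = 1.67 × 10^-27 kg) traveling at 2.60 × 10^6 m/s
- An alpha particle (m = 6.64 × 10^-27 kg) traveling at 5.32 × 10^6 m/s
λ₁/λ₂ = 8.14

Using λ = h/(mv):

λ₁ = h/(m₁v₁) = 1.53 × 10^-13 m
λ₂ = h/(m₂v₂) = 1.88 × 10^-14 m

Ratio λ₁/λ₂ = (m₂v₂)/(m₁v₁)
         = (6.64 × 10^-27 kg × 5.32 × 10^6 m/s) / (1.67 × 10^-27 kg × 2.60 × 10^6 m/s)
         = 8.14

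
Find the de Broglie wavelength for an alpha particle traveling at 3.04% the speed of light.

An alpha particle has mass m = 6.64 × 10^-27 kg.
1.09 × 10^-14 m

Using the de Broglie relation λ = h/(mv):

v = 3.04% × c = 9.114 × 10^6 m/s

λ = h/(mv)
λ = (6.626 × 10^-34 J·s) / (6.64 × 10^-27 kg × 9.114 × 10^6 m/s)
λ = 1.09 × 10^-14 m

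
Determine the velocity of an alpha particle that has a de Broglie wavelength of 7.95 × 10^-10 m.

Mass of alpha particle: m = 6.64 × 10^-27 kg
1.26 × 10^2 m/s

From the de Broglie relation λ = h/(mv), we solve for v:

v = h/(mλ)
v = (6.626 × 10^-34 J·s) / (6.64 × 10^-27 kg × 7.95 × 10^-10 m)
v = 1.26 × 10^2 m/s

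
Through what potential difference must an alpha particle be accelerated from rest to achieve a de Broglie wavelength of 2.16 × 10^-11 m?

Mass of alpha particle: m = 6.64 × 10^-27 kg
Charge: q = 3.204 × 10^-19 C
2.21 × 10^-1 V

From λ = h/√(2mqV), we solve for V:

λ² = h²/(2mqV)
V = h²/(2mqλ²)
V = (6.626 × 10^-34 J·s)² / (2 × 6.64 × 10^-27 kg × 3.204 × 10^-19 C × (2.16 × 10^-11 m)²)
V = 2.21 × 10^-1 V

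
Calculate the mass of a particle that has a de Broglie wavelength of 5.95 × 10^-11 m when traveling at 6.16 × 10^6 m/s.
1.81 × 10^-30 kg

From the de Broglie relation λ = h/(mv), we solve for m:

m = h/(λv)
m = (6.626 × 10^-34 J·s) / (5.95 × 10^-11 m × 6.16 × 10^6 m/s)
m = 1.81 × 10^-30 kg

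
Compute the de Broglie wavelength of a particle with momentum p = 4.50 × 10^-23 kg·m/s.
1.47 × 10^-11 m

Using the de Broglie relation λ = h/p:

λ = h/p
λ = (6.626 × 10^-34 J·s) / (4.50 × 10^-23 kg·m/s)
λ = 1.47 × 10^-11 m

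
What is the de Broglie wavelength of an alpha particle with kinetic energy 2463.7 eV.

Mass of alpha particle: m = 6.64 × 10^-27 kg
2.89 × 10^-13 m

Using λ = h/√(2mKE):

First convert KE to Joules: KE = 2463.7 eV = 3.947 × 10^-16 J

λ = h/√(2mKE)
λ = (6.626 × 10^-34 J·s) / √(2 × 6.64 × 10^-27 kg × 3.947 × 10^-16 J)
λ = 2.89 × 10^-13 m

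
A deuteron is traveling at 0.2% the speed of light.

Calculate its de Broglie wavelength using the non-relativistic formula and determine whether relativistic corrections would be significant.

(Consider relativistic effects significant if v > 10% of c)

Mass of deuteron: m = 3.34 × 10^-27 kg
No, relativistic corrections are not needed.

Using the non-relativistic de Broglie formula λ = h/(mv):

v = 0.2% × c = 5.996 × 10^5 m/s

λ = h/(mv)
λ = (6.626 × 10^-34 J·s) / (3.34 × 10^-27 kg × 5.996 × 10^5 m/s)
λ = 3.31 × 10^-13 m

Since v = 0.2% of c < 10% of c, relativistic corrections are NOT significant and this non-relativistic result is a good approximation.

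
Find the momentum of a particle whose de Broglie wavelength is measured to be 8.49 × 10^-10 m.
7.80 × 10^-25 kg·m/s

From the de Broglie relation λ = h/p, we solve for p:

p = h/λ
p = (6.626 × 10^-34 J·s) / (8.49 × 10^-10 m)
p = 7.80 × 10^-25 kg·m/s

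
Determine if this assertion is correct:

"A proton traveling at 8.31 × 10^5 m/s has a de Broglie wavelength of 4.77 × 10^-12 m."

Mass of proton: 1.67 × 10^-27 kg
False

The claim is incorrect.

Using λ = h/(mv):
λ = (6.626 × 10^-34 J·s) / (1.67 × 10^-27 kg × 8.31 × 10^5 m/s)
λ = 4.77 × 10^-13 m

The actual wavelength differs from the claimed 4.77 × 10^-12 m.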